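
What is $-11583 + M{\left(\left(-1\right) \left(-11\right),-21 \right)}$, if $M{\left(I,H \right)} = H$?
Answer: $-11604$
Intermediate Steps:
$-11583 + M{\left(\left(-1\right) \left(-11\right),-21 \right)} = -11583 - 21 = -11604$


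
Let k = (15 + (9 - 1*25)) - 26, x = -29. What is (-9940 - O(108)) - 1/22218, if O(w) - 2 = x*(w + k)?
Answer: -168701275/22218 ≈ -7593.0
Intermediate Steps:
k = -27 (k = (15 + (9 - 25)) - 26 = (15 - 16) - 26 = -1 - 26 = -27)
O(w) = 785 - 29*w (O(w) = 2 - 29*(w - 27) = 2 - 29*(-27 + w) = 2 + (783 - 29*w) = 785 - 29*w)
(-9940 - O(108)) - 1/22218 = (-9940 - (785 - 29*108)) - 1/22218 = (-9940 - (785 - 3132)) - 1*1/22218 = (-9940 - 1*(-2347)) - 1/22218 = (-9940 + 2347) - 1/22218 = -7593 - 1/22218 = -168701275/22218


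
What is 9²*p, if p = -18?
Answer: -1458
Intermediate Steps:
9²*p = 9²*(-18) = 81*(-18) = -1458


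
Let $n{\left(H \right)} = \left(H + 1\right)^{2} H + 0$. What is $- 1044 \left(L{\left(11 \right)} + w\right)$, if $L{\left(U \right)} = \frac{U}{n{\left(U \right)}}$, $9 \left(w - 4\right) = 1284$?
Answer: $- \frac{612509}{4} \approx -1.5313 \cdot 10^{5}$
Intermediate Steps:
$w = \frac{440}{3}$ ($w = 4 + \frac{1}{9} \cdot 1284 = 4 + \frac{428}{3} = \frac{440}{3} \approx 146.67$)
$n{\left(H \right)} = H \left(1 + H\right)^{2}$ ($n{\left(H \right)} = \left(1 + H\right)^{2} H + 0 = H \left(1 + H\right)^{2} + 0 = H \left(1 + H\right)^{2}$)
$L{\left(U \right)} = \frac{1}{\left(1 + U\right)^{2}}$ ($L{\left(U \right)} = \frac{U}{U \left(1 + U\right)^{2}} = U \frac{1}{U \left(1 + U\right)^{2}} = \frac{1}{\left(1 + U\right)^{2}}$)
$- 1044 \left(L{\left(11 \right)} + w\right) = - 1044 \left(\frac{1}{\left(1 + 11\right)^{2}} + \frac{440}{3}\right) = - 1044 \left(\frac{1}{144} + \frac{440}{3}\right) = \left(-1044\right) \frac{21121}{144} = - \frac{612509}{4}$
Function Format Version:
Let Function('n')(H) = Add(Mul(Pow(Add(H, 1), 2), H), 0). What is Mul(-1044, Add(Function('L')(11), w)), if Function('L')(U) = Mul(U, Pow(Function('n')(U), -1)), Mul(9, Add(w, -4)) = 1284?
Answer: Rational(-612509, 4) ≈ -1.5313e+5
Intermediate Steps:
w = Rational(440, 3) (w = Add(4, Mul(Rational(1, 9), 1284)) = Add(4, Rational(428, 3)) = Rational(440, 3) ≈ 146.67)
Function('n')(H) = Mul(H, Pow(Add(1, H), 2)) (Function('n')(H) = Add(Mul(Pow(Add(1, H), 2), H), 0) = Add(Mul(H, Pow(Add(1, H), 2)), 0) = Mul(H, Pow(Add(1, H), 2)))
Function('L')(U) = Pow(Add(1, U), -2) (Function('L')(U) = Mul(U, Pow(Mul(U, Pow(Add(1, U), 2)), -1)) = Mul(U, Mul(Pow(U, -1), Pow(Add(1, U), -2))) = Pow(Add(1, U), -2))
Mul(-1044, Add(Function('L')(11), w)) = Mul(-1044, Add(Pow(Add(1, 11), -2), Rational(440, 3))) = Mul(-1044, Add(Pow(12, -2), Rational(440, 3))) = Mul(-1044, Add(Rational(1, 144), Rational(440, 3))) = Mul(-1044, Rational(21121, 144)) = Rational(-612509, 4)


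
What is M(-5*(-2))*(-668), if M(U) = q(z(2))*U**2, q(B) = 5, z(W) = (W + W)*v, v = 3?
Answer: -334000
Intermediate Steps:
z(W) = 6*W (z(W) = (W + W)*3 = (2*W)*3 = 6*W)
M(U) = 5*U**2
M(-5*(-2))*(-668) = (5*(-5*(-2))**2)*(-668) = (5*10**2)*(-668) = (5*100)*(-668) = 500*(-668) = -334000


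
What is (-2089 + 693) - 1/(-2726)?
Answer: -3805495/2726 ≈ -1396.0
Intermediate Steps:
(-2089 + 693) - 1/(-2726) = -1396 - 1*(-1/2726) = -1396 + 1/2726 = -3805495/2726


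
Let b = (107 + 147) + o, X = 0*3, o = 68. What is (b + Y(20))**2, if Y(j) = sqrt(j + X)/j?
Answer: (3220 + sqrt(5))**2/100 ≈ 1.0383e+5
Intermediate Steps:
X = 0
b = 322 (b = (107 + 147) + 68 = 254 + 68 = 322)
Y(j) = 1/sqrt(j) (Y(j) = sqrt(j + 0)/j = sqrt(j)/j = 1/sqrt(j))
(b + Y(20))**2 = (322 + 1/sqrt(20))**2 = (322 + sqrt(5)/10)**2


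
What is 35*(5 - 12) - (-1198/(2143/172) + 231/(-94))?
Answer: -29488993/201442 ≈ -146.39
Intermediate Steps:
35*(5 - 12) - (-1198/(2143/172) + 231/(-94)) = 35*(-7) - (-1198/(2143*(1/172)) + 231*(-1/94)) = -245 - (-1198/2143/172 - 231/94) = -245 - (-1198*172/2143 - 231/94) = -245 - (-206056/2143 - 231/94) = -245 - 1*(-19864297/201442) = -245 + 19864297/201442 = -29488993/201442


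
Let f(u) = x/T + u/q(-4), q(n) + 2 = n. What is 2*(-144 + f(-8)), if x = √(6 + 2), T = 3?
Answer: -856/3 + 4*√2/3 ≈ -283.45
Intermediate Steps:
q(n) = -2 + n
x = 2*√2 (x = √8 = 2*√2 ≈ 2.8284)
f(u) = -u/6 + 2*√2/3 (f(u) = (2*√2)/3 + u/(-2 - 4) = (2*√2)*(⅓) + u/(-6) = 2*√2/3 + u*(-⅙) = 2*√2/3 - u/6 = -u/6 + 2*√2/3)
2*(-144 + f(-8)) = 2*(-144 + (-⅙*(-8) + 2*√2/3)) = 2*(-144 + (4/3 + 2*√2/3)) = 2*(-428/3 + 2*√2/3) = -856/3 + 4*√2/3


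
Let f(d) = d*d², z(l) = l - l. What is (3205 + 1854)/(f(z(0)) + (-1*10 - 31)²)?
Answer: 5059/1681 ≈ 3.0095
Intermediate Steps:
z(l) = 0
f(d) = d³
(3205 + 1854)/(f(z(0)) + (-1*10 - 31)²) = (3205 + 1854)/(0³ + (-1*10 - 31)²) = 5059/(0 + (-10 - 31)²) = 5059/(0 + (-41)²) = 5059/(0 + 1681) = 5059/1681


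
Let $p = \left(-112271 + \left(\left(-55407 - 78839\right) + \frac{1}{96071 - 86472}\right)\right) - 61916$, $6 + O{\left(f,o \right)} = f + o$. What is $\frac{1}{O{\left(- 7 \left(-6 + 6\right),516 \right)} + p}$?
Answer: $- \frac{9599}{2955752876} \approx -3.2476 \cdot 10^{-6}$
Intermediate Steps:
$O{\left(f,o \right)} = -6 + f + o$ ($O{\left(f,o \right)} = -6 + \left(f + o\right) = -6 + f + o$)
$p = - \frac{2960648366}{9599}$ ($p = \left(-112271 - \left(134246 - \frac{1}{9599}\right)\right) - 61916 = \left(-112271 + \left(-134246 + \frac{1}{9599}\right)\right) - 61916 = \left(-112271 - \frac{1288627353}{9599}\right) - 61916 = - \frac{2366316682}{9599} - 61916 = - \frac{2960648366}{9599} \approx -3.0843 \cdot 10^{5}$)
$\frac{1}{O{\left(- 7 \left(-6 + 6\right),516 \right)} + p} = \frac{1}{\left(-6 - 7 \left(-6 + 6\right) + 516\right) - \frac{2960648366}{9599}} = \frac{1}{\left(-6 - 0 + 516\right) - \frac{2960648366}{9599}} = \frac{1}{\left(-6 + 0 + 516\right) - \frac{2960648366}{9599}} = \frac{1}{510 - \frac{2960648366}{9599}} = \frac{1}{- \frac{2955752876}{9599}} = - \frac{9599}{2955752876}$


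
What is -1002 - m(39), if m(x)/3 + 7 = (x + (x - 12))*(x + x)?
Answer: -16425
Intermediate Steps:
m(x) = -21 + 6*x*(-12 + 2*x) (m(x) = -21 + 3*((x + (x - 12))*(x + x)) = -21 + 3*((x + (-12 + x))*(2*x)) = -21 + 3*((-12 + 2*x)*(2*x)) = -21 + 3*(2*x*(-12 + 2*x)) = -21 + 6*x*(-12 + 2*x))
-1002 - m(39) = -1002 - (-21 - 72*39 + 12*39²) = -1002 - (-21 - 2808 + 12*1521) = -1002 - (-21 - 2808 + 18252) = -1002 - 1*15423 = -1002 - 15423 = -16425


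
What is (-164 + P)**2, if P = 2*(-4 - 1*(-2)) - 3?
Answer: 29241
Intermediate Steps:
P = -7 (P = 2*(-4 + 2) - 3 = 2*(-2) - 3 = -4 - 3 = -7)
(-164 + P)**2 = (-164 - 7)**2 = (-171)**2 = 29241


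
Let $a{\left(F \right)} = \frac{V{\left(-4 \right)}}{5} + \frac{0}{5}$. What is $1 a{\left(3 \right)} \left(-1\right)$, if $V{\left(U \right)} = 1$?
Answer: $- \frac{1}{5} \approx -0.2$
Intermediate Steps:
$a{\left(F \right)} = \frac{1}{5}$ ($a{\left(F \right)} = 1 \cdot \frac{1}{5} + \frac{0}{5} = 1 \cdot \frac{1}{5} + 0 \cdot \frac{1}{5} = \frac{1}{5} + 0 = \frac{1}{5}$)
$1 a{\left(3 \right)} \left(-1\right) = 1 \cdot \frac{1}{5} \left(-1\right) = 1 \left(- \frac{1}{5}\right) = - \frac{1}{5}$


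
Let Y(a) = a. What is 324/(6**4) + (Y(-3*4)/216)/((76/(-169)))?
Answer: 511/1368 ≈ 0.37354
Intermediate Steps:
324/(6**4) + (Y(-3*4)/216)/((76/(-169))) = 324/(6**4) + (-3*4/216)/((76/(-169))) = 324/1296 + (-12*1/216)/((76*(-1/169))) = 324*(1/1296) - 1/(18*(-76/169)) = 1/4 - 1/18*(-169/76) = 1/4 + 169/1368 = 511/1368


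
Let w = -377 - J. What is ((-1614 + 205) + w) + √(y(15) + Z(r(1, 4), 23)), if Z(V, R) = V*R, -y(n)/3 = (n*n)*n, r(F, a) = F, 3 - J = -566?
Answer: -2355 + I*√10102 ≈ -2355.0 + 100.51*I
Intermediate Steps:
J = 569 (J = 3 - 1*(-566) = 3 + 566 = 569)
y(n) = -3*n³ (y(n) = -3*n*n*n = -3*n²*n = -3*n³)
Z(V, R) = R*V
w = -946 (w = -377 - 1*569 = -377 - 569 = -946)
((-1614 + 205) + w) + √(y(15) + Z(r(1, 4), 23)) = ((-1614 + 205) - 946) + √(-3*15³ + 23*1) = (-1409 - 946) + √(-3*3375 + 23) = -2355 + √(-10125 + 23) = -2355 + √(-10102) = -2355 + I*√10102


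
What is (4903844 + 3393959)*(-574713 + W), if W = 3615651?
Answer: 25233104459214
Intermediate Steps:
(4903844 + 3393959)*(-574713 + W) = (4903844 + 3393959)*(-574713 + 3615651) = 8297803*3040938 = 25233104459214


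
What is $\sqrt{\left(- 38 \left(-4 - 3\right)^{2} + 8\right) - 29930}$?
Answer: $2 i \sqrt{7946} \approx 178.28 i$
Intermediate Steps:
$\sqrt{\left(- 38 \left(-4 - 3\right)^{2} + 8\right) - 29930} = \sqrt{\left(- 38 \left(-7\right)^{2} + 8\right) - 29930} = \sqrt{\left(\left(-38\right) 49 + 8\right) - 29930} = \sqrt{\left(-1862 + 8\right) - 29930} = \sqrt{-1854 - 29930} = \sqrt{-31784} = 2 i \sqrt{7946}$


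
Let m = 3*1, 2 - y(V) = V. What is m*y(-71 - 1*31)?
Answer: 312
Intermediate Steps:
y(V) = 2 - V
m = 3
m*y(-71 - 1*31) = 3*(2 - (-71 - 1*31)) = 3*(2 - (-71 - 31)) = 3*(2 - 1*(-102)) = 3*(2 + 102) = 3*104 = 312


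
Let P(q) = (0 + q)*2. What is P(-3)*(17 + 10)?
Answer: -162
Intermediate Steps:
P(q) = 2*q (P(q) = q*2 = 2*q)
P(-3)*(17 + 10) = (2*(-3))*(17 + 10) = -6*27 = -162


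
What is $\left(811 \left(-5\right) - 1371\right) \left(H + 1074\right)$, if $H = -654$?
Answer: $-2278920$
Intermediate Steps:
$\left(811 \left(-5\right) - 1371\right) \left(H + 1074\right) = \left(811 \left(-5\right) - 1371\right) \left(-654 + 1074\right) = \left(-4055 - 1371\right) 420 = \left(-5426\right) 420 = -2278920$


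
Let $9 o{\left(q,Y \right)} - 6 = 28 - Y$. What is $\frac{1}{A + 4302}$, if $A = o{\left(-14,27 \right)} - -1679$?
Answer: $\frac{9}{53836} \approx 0.00016717$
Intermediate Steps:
$o{\left(q,Y \right)} = \frac{34}{9} - \frac{Y}{9}$ ($o{\left(q,Y \right)} = \frac{2}{3} + \frac{28 - Y}{9} = \frac{2}{3} - \left(- \frac{28}{9} + \frac{Y}{9}\right) = \frac{34}{9} - \frac{Y}{9}$)
$A = \frac{15118}{9}$ ($A = \left(\frac{34}{9} - 3\right) - -1679 = \left(\frac{34}{9} - 3\right) + 1679 = \frac{7}{9} + 1679 = \frac{15118}{9} \approx 1679.8$)
$\frac{1}{A + 4302} = \frac{1}{\frac{15118}{9} + 4302} = \frac{1}{\frac{53836}{9}} = \frac{9}{53836}$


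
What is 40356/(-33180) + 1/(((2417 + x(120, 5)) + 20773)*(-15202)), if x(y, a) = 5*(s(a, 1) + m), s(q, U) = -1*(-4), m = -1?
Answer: -4842204031/3981175770 ≈ -1.2163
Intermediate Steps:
s(q, U) = 4
x(y, a) = 15 (x(y, a) = 5*(4 - 1) = 5*3 = 15)
40356/(-33180) + 1/(((2417 + x(120, 5)) + 20773)*(-15202)) = 40356/(-33180) + 1/(((2417 + 15) + 20773)*(-15202)) = 40356*(-1/33180) - 1/15202/(2432 + 20773) = -3363/2765 - 1/15202/23205 = -3363/2765 + (1/23205)*(-1/15202) = -3363/2765 - 1/352762410 = -4842204031/3981175770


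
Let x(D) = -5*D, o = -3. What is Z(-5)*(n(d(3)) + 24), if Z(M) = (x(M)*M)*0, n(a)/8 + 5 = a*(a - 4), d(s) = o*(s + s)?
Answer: 0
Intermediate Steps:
d(s) = -6*s (d(s) = -3*(s + s) = -6*s)
n(a) = -40 + 8*a*(-4 + a) (n(a) = -40 + 8*(a*(a - 4)) = -40 + 8*(a*(-4 + a)) = -40 + 8*a*(-4 + a))
Z(M) = 0 (Z(M) = ((-5*M)*M)*0 = -5*M**2*0 = 0)
Z(-5)*(n(d(3)) + 24) = 0*((-40 - (-192)*3 + 8*(-6*3)**2) + 24) = 0*((-40 - 32*(-18) + 8*(-18)**2) + 24) = 0*((-40 + 576 + 8*324) + 24) = 0*((-40 + 576 + 2592) + 24) = 0*(3128 + 24) = 0*3152 = 0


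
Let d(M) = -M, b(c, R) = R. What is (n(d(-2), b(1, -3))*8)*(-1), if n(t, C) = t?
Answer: -16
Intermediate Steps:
(n(d(-2), b(1, -3))*8)*(-1) = (-1*(-2)*8)*(-1) = (2*8)*(-1) = 16*(-1) = -16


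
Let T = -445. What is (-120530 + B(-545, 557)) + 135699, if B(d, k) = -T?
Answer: 15614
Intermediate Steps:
B(d, k) = 445 (B(d, k) = -1*(-445) = 445)
(-120530 + B(-545, 557)) + 135699 = (-120530 + 445) + 135699 = -120085 + 135699 = 15614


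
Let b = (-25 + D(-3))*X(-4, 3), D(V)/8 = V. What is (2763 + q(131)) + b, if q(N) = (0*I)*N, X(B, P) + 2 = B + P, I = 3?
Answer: 2910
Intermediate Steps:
D(V) = 8*V
X(B, P) = -2 + B + P (X(B, P) = -2 + (B + P) = -2 + B + P)
q(N) = 0 (q(N) = (0*3)*N = 0*N = 0)
b = 147 (b = (-25 + 8*(-3))*(-2 - 4 + 3) = (-25 - 24)*(-3) = -49*(-3) = 147)
(2763 + q(131)) + b = (2763 + 0) + 147 = 2763 + 147 = 2910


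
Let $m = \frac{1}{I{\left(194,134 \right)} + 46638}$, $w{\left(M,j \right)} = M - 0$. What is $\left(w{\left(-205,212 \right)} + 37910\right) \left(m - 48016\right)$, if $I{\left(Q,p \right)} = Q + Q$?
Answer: $- \frac{85137905647575}{47026} \approx -1.8104 \cdot 10^{9}$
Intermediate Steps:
$w{\left(M,j \right)} = M$ ($w{\left(M,j \right)} = M + 0 = M$)
$I{\left(Q,p \right)} = 2 Q$
$m = \frac{1}{47026}$ ($m = \frac{1}{2 \cdot 194 + 46638} = \frac{1}{388 + 46638} = \frac{1}{47026} \approx 2.1265 \cdot 10^{-5}$)
$\left(w{\left(-205,212 \right)} + 37910\right) \left(m - 48016\right) = \left(-205 + 37910\right) \left(\frac{1}{47026} - 48016\right) = 37705 \left(- \frac{2258000415}{47026}\right) = - \frac{85137905647575}{47026}$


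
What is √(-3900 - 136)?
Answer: 2*I*√1009 ≈ 63.53*I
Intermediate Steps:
√(-3900 - 136) = √(-4036) = 2*I*√1009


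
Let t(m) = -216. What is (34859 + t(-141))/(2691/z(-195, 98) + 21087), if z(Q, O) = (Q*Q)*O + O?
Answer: 129098802364/78581720367 ≈ 1.6429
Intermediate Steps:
z(Q, O) = O + O*Q² (z(Q, O) = Q²*O + O = O*Q² + O = O + O*Q²)
(34859 + t(-141))/(2691/z(-195, 98) + 21087) = (34859 - 216)/(2691/((98*(1 + (-195)²))) + 21087) = 34643/(2691/((98*(1 + 38025))) + 21087) = 34643/(2691/((98*38026)) + 21087) = 34643/(2691/3726548 + 21087) = 34643/(78581720367/3726548) = 34643*(3726548/78581720367) = 129098802364/78581720367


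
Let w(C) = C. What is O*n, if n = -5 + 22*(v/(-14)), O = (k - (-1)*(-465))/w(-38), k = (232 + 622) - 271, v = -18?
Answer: -9617/133 ≈ -72.308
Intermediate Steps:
k = 583 (k = 854 - 271 = 583)
O = -59/19 (O = (583 - (-1)*(-465))/(-38) = (583 - 1*465)*(-1/38) = (583 - 465)*(-1/38) = 118*(-1/38) = -59/19 ≈ -3.1053)
n = 163/7 (n = -5 + 22*(-18/(-14)) = -5 + 22*(-18*(-1/14)) = -5 + 22*(9/7) = -5 + 198/7 = 163/7 ≈ 23.286)
O*n = -59/19*163/7 = -9617/133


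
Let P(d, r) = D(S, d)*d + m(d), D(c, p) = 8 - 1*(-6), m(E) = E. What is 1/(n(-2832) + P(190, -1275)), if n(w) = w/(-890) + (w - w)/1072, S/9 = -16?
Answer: 445/1269666 ≈ 0.00035049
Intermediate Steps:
S = -144 (S = 9*(-16) = -144)
D(c, p) = 14 (D(c, p) = 8 + 6 = 14)
n(w) = -w/890 (n(w) = w*(-1/890) + 0*(1/1072) = -w/890 + 0 = -w/890)
P(d, r) = 15*d (P(d, r) = 14*d + d = 15*d)
1/(n(-2832) + P(190, -1275)) = 1/(-1/890*(-2832) + 15*190) = 1/(1416/445 + 2850) = 1/(1269666/445) = 445/1269666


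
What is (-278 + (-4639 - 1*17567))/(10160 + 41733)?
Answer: -22484/51893 ≈ -0.43328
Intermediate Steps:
(-278 + (-4639 - 1*17567))/(10160 + 41733) = (-278 + (-4639 - 17567))/51893 = (-278 - 22206)*(1/51893) = -22484*1/51893 = -22484/51893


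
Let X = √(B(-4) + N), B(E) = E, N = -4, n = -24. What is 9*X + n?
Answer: -24 + 18*I*√2 ≈ -24.0 + 25.456*I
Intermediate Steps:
X = 2*I*√2 (X = √(-4 - 4) = √(-8) = 2*I*√2 ≈ 2.8284*I)
9*X + n = 9*(2*I*√2) - 24 = 18*I*√2 - 24 = -24 + 18*I*√2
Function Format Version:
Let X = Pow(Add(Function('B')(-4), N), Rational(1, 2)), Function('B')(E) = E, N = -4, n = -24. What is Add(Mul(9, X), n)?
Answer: Add(-24, Mul(18, I, Pow(2, Rational(1, 2)))) ≈ Add(-24.000, Mul(25.456, I))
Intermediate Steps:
X = Mul(2, I, Pow(2, Rational(1, 2))) (X = Pow(Add(-4, -4), Rational(1, 2)) = Pow(-8, Rational(1, 2)) = Mul(2, I, Pow(2, Rational(1, 2))) ≈ Mul(2.8284, I))
Add(Mul(9, X), n) = Add(Mul(9, Mul(2, I, Pow(2, Rational(1, 2)))), -24) = Add(Mul(18, I, Pow(2, Rational(1, 2))), -24) = Add(-24, Mul(18, I, Pow(2, Rational(1, 2))))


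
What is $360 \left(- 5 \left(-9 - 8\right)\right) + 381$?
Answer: $30981$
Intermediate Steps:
$360 \left(- 5 \left(-9 - 8\right)\right) + 381 = 360 \left(\left(-5\right) \left(-17\right)\right) + 381 = 360 \cdot 85 + 381 = 30600 + 381 = 30981$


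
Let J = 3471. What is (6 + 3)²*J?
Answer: 281151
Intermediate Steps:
(6 + 3)²*J = (6 + 3)²*3471 = 9²*3471 = 81*3471 = 281151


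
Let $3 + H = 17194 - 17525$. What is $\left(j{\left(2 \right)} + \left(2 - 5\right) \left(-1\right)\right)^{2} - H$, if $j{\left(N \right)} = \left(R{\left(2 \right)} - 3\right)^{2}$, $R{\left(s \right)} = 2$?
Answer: $350$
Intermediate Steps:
$H = -334$ ($H = -3 + \left(17194 - 17525\right) = -3 - 331 = -334$)
$j{\left(N \right)} = 1$ ($j{\left(N \right)} = \left(2 - 3\right)^{2} = \left(-1\right)^{2} = 1$)
$\left(j{\left(2 \right)} + \left(2 - 5\right) \left(-1\right)\right)^{2} - H = \left(1 + \left(2 - 5\right) \left(-1\right)\right)^{2} - -334 = \left(1 - -3\right)^{2} + 334 = \left(1 + 3\right)^{2} + 334 = 4^{2} + 334 = 16 + 334 = 350$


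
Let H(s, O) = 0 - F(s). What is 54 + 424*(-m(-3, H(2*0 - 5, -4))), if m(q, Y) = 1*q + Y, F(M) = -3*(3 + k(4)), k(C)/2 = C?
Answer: -12666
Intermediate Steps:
k(C) = 2*C
F(M) = -33 (F(M) = -3*(3 + 2*4) = -3*(3 + 8) = -3*11 = -33)
H(s, O) = 33 (H(s, O) = 0 - 1*(-33) = 0 + 33 = 33)
m(q, Y) = Y + q (m(q, Y) = q + Y = Y + q)
54 + 424*(-m(-3, H(2*0 - 5, -4))) = 54 + 424*(-(33 - 3)) = 54 + 424*(-1*30) = 54 + 424*(-30) = 54 - 12720 = -12666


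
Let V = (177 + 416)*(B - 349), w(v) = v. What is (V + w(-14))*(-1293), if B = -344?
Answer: 531375159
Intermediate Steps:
V = -410949 (V = (177 + 416)*(-344 - 349) = 593*(-693) = -410949)
(V + w(-14))*(-1293) = (-410949 - 14)*(-1293) = -410963*(-1293) = 531375159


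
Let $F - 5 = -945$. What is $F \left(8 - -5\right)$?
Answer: $-12220$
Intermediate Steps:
$F = -940$ ($F = 5 - 945 = -940$)
$F \left(8 - -5\right) = - 940 \left(8 - -5\right) = - 940 \left(8 + 5\right) = \left(-940\right) 13 = -12220$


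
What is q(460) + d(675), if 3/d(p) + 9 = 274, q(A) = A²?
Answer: 56074003/265 ≈ 2.1160e+5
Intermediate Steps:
d(p) = 3/265 (d(p) = 3/(-9 + 274) = 3/265)
q(460) + d(675) = 460² + 3/265 = 211600 + 3/265 = 56074003/265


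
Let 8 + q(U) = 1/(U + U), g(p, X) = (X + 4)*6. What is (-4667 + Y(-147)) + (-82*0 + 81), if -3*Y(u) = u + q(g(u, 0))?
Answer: -652945/144 ≈ -4534.3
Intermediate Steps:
g(p, X) = 24 + 6*X (g(p, X) = (4 + X)*6 = 24 + 6*X)
q(U) = -8 + 1/(2*U) (q(U) = -8 + 1/(U + U) = -8 + 1/(2*U))
Y(u) = 383/144 - u/3 (Y(u) = -(u + (-8 + 1/(2*(24 + 6*0))))/3 = -(u + (-8 + 1/(2*(24 + 0))))/3 = -(u + (-8 + (½)/24))/3 = -(u + (-8 + (½)*(1/24)))/3 = -(u + (-8 + 1/48))/3 = -(u - 383/48)/3 = -(-383/48 + u)/3 = 383/144 - u/3)
(-4667 + Y(-147)) + (-82*0 + 81) = (-4667 + (383/144 - ⅓*(-147))) + (-82*0 + 81) = (-4667 + (383/144 + 49)) + (0 + 81) = (-4667 + 7439/144) + 81 = -664609/144 + 81 = -652945/144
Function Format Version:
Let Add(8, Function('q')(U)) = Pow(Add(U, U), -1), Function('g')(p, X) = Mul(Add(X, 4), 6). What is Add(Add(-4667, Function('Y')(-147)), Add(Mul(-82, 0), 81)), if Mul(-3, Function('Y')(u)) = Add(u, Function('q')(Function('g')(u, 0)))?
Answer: Rational(-652945, 144) ≈ -4534.3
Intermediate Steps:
Function('g')(p, X) = Add(24, Mul(6, X)) (Function('g')(p, X) = Mul(Add(4, X), 6) = Add(24, Mul(6, X)))
Function('q')(U) = Add(-8, Mul(Rational(1, 2), Pow(U, -1))) (Function('q')(U) = Add(-8, Pow(Add(U, U), -1)) = Add(-8, Pow(Mul(2, U), -1)) = Add(-8, Mul(Rational(1, 2), Pow(U, -1))))
Function('Y')(u) = Add(Rational(383, 144), Mul(Rational(-1, 3), u)) (Function('Y')(u) = Mul(Rational(-1, 3), Add(u, Add(-8, Mul(Rational(1, 2), Pow(Add(24, Mul(6, 0)), -1))))) = Mul(Rational(-1, 3), Add(u, Add(-8, Mul(Rational(1, 2), Pow(Add(24, 0), -1))))) = Mul(Rational(-1, 3), Add(u, Add(-8, Mul(Rational(1, 2), Pow(24, -1))))) = Mul(Rational(-1, 3), Add(u, Add(-8, Mul(Rational(1, 2), Rational(1, 24))))) = Mul(Rational(-1, 3), Add(u, Add(-8, Rational(1, 48)))) = Mul(Rational(-1, 3), Add(u, Rational(-383, 48))) = Mul(Rational(-1, 3), Add(Rational(-383, 48), u)) = Add(Rational(383, 144), Mul(Rational(-1, 3), u)))
Add(Add(-4667, Function('Y')(-147)), Add(Mul(-82, 0), 81)) = Add(Add(-4667, Add(Rational(383, 144), Mul(Rational(-1, 3), -147))), Add(Mul(-82, 0), 81)) = Add(Add(-4667, Add(Rational(383, 144), 49)), Add(0, 81)) = Add(Add(-4667, Rational(7439, 144)), 81) = Add(Rational(-664609, 144), 81) = Rational(-652945, 144)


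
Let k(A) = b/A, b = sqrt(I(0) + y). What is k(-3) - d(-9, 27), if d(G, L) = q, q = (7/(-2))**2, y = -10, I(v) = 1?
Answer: -49/4 - I ≈ -12.25 - 1.0*I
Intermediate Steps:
b = 3*I (b = sqrt(1 - 10) = sqrt(-9) = 3*I ≈ 3.0*I)
q = 49/4 (q = (7*(-1/2))**2 = (-7/2)**2 = 49/4 ≈ 12.250)
d(G, L) = 49/4
k(A) = 3*I/A (k(A) = (3*I)/A = 3*I/A)
k(-3) - d(-9, 27) = 3*I/(-3) - 1*49/4 = 3*I*(-1/3) - 49/4 = -I - 49/4 = -49/4 - I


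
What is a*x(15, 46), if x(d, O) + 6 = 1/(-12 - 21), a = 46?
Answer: -9154/33 ≈ -277.39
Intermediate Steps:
x(d, O) = -199/33 (x(d, O) = -6 + 1/(-12 - 21) = -6 + 1/(-33) = -6 - 1/33 = -199/33)
a*x(15, 46) = 46*(-199/33) = -9154/33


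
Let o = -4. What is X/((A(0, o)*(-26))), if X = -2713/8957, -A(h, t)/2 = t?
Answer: 2713/1863056 ≈ 0.0014562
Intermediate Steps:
A(h, t) = -2*t
X = -2713/8957 (X = -2713*1/8957 = -2713/8957 ≈ -0.30289)
X/((A(0, o)*(-26))) = -2713/(8957*(-2*(-4)*(-26))) = -2713/(8957*(8*(-26))) = -2713/8957/(-208) = -2713/8957*(-1/208) = 2713/1863056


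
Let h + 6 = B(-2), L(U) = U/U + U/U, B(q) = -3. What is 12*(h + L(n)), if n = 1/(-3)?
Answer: -84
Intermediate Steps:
n = -⅓ ≈ -0.33333
L(U) = 2 (L(U) = 1 + 1 = 2)
h = -9 (h = -6 - 3 = -9)
12*(h + L(n)) = 12*(-9 + 2) = 12*(-7) = -84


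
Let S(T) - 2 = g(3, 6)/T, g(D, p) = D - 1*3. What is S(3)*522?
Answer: 1044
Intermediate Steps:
g(D, p) = -3 + D (g(D, p) = D - 3 = -3 + D)
S(T) = 2 (S(T) = 2 + (-3 + 3)/T = 2 + 0/T = 2 + 0 = 2)
S(3)*522 = 2*522 = 1044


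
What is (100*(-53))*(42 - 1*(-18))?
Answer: -318000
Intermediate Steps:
(100*(-53))*(42 - 1*(-18)) = -5300*(42 + 18) = -5300*60 = -318000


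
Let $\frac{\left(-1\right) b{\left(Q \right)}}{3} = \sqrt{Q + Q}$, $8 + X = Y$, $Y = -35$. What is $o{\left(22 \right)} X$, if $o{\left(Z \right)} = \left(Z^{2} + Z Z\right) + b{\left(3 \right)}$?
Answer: $-41624 + 129 \sqrt{6} \approx -41308.0$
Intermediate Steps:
$X = -43$ ($X = -8 - 35 = -43$)
$b{\left(Q \right)} = - 3 \sqrt{2} \sqrt{Q}$ ($b{\left(Q \right)} = - 3 \sqrt{Q + Q} = - 3 \sqrt{2 Q} = - 3 \sqrt{2} \sqrt{Q}$)
$o{\left(Z \right)} = - 3 \sqrt{6} + 2 Z^{2}$ ($o{\left(Z \right)} = \left(Z^{2} + Z Z\right) - 3 \sqrt{2} \sqrt{3} = \left(Z^{2} + Z^{2}\right) - 3 \sqrt{6} = 2 Z^{2} - 3 \sqrt{6} = - 3 \sqrt{6} + 2 Z^{2}$)
$o{\left(22 \right)} X = \left(- 3 \sqrt{6} + 2 \cdot 22^{2}\right) \left(-43\right) = \left(- 3 \sqrt{6} + 2 \cdot 484\right) \left(-43\right) = \left(- 3 \sqrt{6} + 968\right) \left(-43\right) = \left(968 - 3 \sqrt{6}\right) \left(-43\right) = -41624 + 129 \sqrt{6}$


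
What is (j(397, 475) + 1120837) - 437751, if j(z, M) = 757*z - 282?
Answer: 983333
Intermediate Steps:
j(z, M) = -282 + 757*z
(j(397, 475) + 1120837) - 437751 = ((-282 + 757*397) + 1120837) - 437751 = ((-282 + 300529) + 1120837) - 437751 = (300247 + 1120837) - 437751 = 1421084 - 437751 = 983333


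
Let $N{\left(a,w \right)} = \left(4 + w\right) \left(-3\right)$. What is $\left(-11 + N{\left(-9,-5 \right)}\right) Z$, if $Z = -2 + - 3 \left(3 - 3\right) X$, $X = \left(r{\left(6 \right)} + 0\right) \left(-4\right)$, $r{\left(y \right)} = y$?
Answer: $16$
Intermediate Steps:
$N{\left(a,w \right)} = -12 - 3 w$
$X = -24$ ($X = \left(6 + 0\right) \left(-4\right) = 6 \left(-4\right) = -24$)
$Z = -2$ ($Z = -2 + - 3 \left(3 - 3\right) \left(-24\right) = -2 + \left(-3\right) 0 \left(-24\right) = -2 + 0 \left(-24\right) = -2 + 0 = -2$)
$\left(-11 + N{\left(-9,-5 \right)}\right) Z = \left(-11 - -3\right) \left(-2\right) = \left(-11 + \left(-12 + 15\right)\right) \left(-2\right) = \left(-11 + 3\right) \left(-2\right) = \left(-8\right) \left(-2\right) = 16$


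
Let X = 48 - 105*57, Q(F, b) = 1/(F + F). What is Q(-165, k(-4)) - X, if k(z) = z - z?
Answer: 1959209/330 ≈ 5937.0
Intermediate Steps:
k(z) = 0
Q(F, b) = 1/(2*F)
X = -5937 (X = 48 - 5985 = -5937)
Q(-165, k(-4)) - X = (1/2)/(-165) - 1*(-5937) = (1/2)*(-1/165) + 5937 = -1/330 + 5937 = 1959209/330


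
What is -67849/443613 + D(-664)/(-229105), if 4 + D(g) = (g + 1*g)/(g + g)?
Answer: -15543214306/101633956365 ≈ -0.15293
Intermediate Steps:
D(g) = -3 (D(g) = -4 + (g + 1*g)/(g + g) = -4 + (g + g)/((2*g)) = -4 + (2*g)*(1/(2*g)) = -4 + 1 = -3)
-67849/443613 + D(-664)/(-229105) = -67849/443613 - 3/(-229105) = -67849*1/443613 - 3*(-1/229105) = -67849/443613 + 3/229105 = -15543214306/101633956365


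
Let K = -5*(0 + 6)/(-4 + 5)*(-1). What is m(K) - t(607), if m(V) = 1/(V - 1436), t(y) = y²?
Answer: -518039295/1406 ≈ -3.6845e+5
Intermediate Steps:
K = 30 (K = -30/1*(-1) = -30*(-1) = 30)
m(V) = 1/(-1436 + V)
m(K) - t(607) = 1/(-1436 + 30) - 1*607² = 1/(-1406) - 1*368449 = -1/1406 - 368449 = -518039295/1406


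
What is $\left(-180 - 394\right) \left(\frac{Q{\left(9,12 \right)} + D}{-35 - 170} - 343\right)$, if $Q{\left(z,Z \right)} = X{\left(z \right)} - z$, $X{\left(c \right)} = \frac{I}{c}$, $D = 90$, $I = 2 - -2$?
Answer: $\frac{8869952}{45} \approx 1.9711 \cdot 10^{5}$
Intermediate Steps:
$I = 4$ ($I = 2 + 2 = 4$)
$X{\left(c \right)} = \frac{4}{c}$
$Q{\left(z,Z \right)} = - z + \frac{4}{z}$ ($Q{\left(z,Z \right)} = \frac{4}{z} - z = - z + \frac{4}{z}$)
$\left(-180 - 394\right) \left(\frac{Q{\left(9,12 \right)} + D}{-35 - 170} - 343\right) = \left(-180 - 394\right) \left(\frac{\left(\left(-1\right) 9 + \frac{4}{9}\right) + 90}{-35 - 170} - 343\right) = - 574 \left(\frac{\left(-9 + 4 \cdot \frac{1}{9}\right) + 90}{-205} - 343\right) = - 574 \left(\left(\left(-9 + \frac{4}{9}\right) + 90\right) \left(- \frac{1}{205}\right) - 343\right) = - 574 \left(\left(- \frac{77}{9} + 90\right) \left(- \frac{1}{205}\right) - 343\right) = - 574 \left(\frac{733}{9} \left(- \frac{1}{205}\right) - 343\right) = - 574 \left(- \frac{733}{1845} - 343\right) = \left(-574\right) \left(- \frac{633568}{1845}\right) = \frac{8869952}{45}$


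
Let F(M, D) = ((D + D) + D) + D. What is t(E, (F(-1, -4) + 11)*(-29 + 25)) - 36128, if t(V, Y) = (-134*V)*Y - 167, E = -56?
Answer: 113785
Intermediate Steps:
F(M, D) = 4*D (F(M, D) = (2*D + D) + D = 3*D + D = 4*D)
t(V, Y) = -167 - 134*V*Y (t(V, Y) = -134*V*Y - 167 = -167 - 134*V*Y)
t(E, (F(-1, -4) + 11)*(-29 + 25)) - 36128 = (-167 - 134*(-56)*(4*(-4) + 11)*(-29 + 25)) - 36128 = (-167 - 134*(-56)*(-16 + 11)*(-4)) - 36128 = (-167 - 134*(-56)*(-5*(-4))) - 36128 = (-167 - 134*(-56)*20) - 36128 = (-167 + 150080) - 36128 = 149913 - 36128 = 113785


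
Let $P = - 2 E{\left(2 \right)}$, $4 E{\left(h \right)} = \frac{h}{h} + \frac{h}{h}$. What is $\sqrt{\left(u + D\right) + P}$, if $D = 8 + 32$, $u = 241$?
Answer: $2 \sqrt{70} \approx 16.733$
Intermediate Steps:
$E{\left(h \right)} = \frac{1}{2}$ ($E{\left(h \right)} = \frac{\frac{h}{h} + \frac{h}{h}}{4} = \frac{1 + 1}{4} = \frac{1}{4} \cdot 2 = \frac{1}{2}$)
$D = 40$
$P = -1$ ($P = \left(-2\right) \frac{1}{2} = -1$)
$\sqrt{\left(u + D\right) + P} = \sqrt{\left(241 + 40\right) - 1} = \sqrt{281 - 1} = \sqrt{280} = 2 \sqrt{70}$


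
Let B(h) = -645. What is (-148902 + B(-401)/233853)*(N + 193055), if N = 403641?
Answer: -6925886283903832/77951 ≈ -8.8849e+10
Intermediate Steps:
(-148902 + B(-401)/233853)*(N + 193055) = (-148902 - 645/233853)*(403641 + 193055) = (-148902 - 645*1/233853)*596696 = (-148902 - 215/77951)*596696 = -11607060017/77951*596696 = -6925886283903832/77951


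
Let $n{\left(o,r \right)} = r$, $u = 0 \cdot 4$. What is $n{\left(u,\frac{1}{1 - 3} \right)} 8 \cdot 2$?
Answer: $-8$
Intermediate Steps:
$u = 0$
$n{\left(u,\frac{1}{1 - 3} \right)} 8 \cdot 2 = \frac{1}{1 - 3} \cdot 8 \cdot 2 = \frac{1}{-2} \cdot 8 \cdot 2 = \left(- \frac{1}{2}\right) 8 \cdot 2 = \left(-4\right) 2 = -8$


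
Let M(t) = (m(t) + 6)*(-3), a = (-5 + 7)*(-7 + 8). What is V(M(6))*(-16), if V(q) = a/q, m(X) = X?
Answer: 8/9 ≈ 0.88889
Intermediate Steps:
a = 2 (a = 2*1 = 2)
M(t) = -18 - 3*t (M(t) = (t + 6)*(-3) = (6 + t)*(-3) = -18 - 3*t)
V(q) = 2/q
V(M(6))*(-16) = (2/(-18 - 3*6))*(-16) = (2/(-18 - 18))*(-16) = (2/(-36))*(-16) = (2*(-1/36))*(-16) = -1/18*(-16) = 8/9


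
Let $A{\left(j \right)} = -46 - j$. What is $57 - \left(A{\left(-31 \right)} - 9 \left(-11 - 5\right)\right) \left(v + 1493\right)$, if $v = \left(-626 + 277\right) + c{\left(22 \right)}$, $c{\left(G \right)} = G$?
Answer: $-150357$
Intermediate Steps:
$v = -327$ ($v = \left(-626 + 277\right) + 22 = -349 + 22 = -327$)
$57 - \left(A{\left(-31 \right)} - 9 \left(-11 - 5\right)\right) \left(v + 1493\right) = 57 - \left(\left(-46 - -31\right) - 9 \left(-11 - 5\right)\right) \left(-327 + 1493\right) = 57 - \left(\left(-46 + 31\right) - -144\right) 1166 = 57 - \left(-15 + 144\right) 1166 = 57 - 129 \cdot 1166 = 57 - 150414 = -150357$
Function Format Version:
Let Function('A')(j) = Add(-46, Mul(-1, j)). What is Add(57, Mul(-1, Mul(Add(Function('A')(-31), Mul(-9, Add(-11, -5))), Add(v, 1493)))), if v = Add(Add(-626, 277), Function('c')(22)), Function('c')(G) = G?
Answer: -150357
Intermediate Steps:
v = -327 (v = Add(Add(-626, 277), 22) = Add(-349, 22) = -327)
Add(57, Mul(-1, Mul(Add(Function('A')(-31), Mul(-9, Add(-11, -5))), Add(v, 1493)))) = Add(57, Mul(-1, Mul(Add(Add(-46, Mul(-1, -31)), Mul(-9, Add(-11, -5))), Add(-327, 1493)))) = Add(57, Mul(-1, Mul(Add(Add(-46, 31), Mul(-9, -16)), 1166))) = Add(57, Mul(-1, Mul(Add(-15, 144), 1166))) = Add(57, Mul(-1, Mul(129, 1166))) = Add(57, Mul(-1, 150414)) = Add(57, -150414) = -150357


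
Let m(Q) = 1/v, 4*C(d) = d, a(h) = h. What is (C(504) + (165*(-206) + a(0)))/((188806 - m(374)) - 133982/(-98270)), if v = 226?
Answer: -12130423440/67632684061 ≈ -0.17936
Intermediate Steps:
C(d) = d/4
m(Q) = 1/226
(C(504) + (165*(-206) + a(0)))/((188806 - m(374)) - 133982/(-98270)) = ((¼)*504 + (165*(-206) + 0))/((188806 - 1*1/226) - 133982/(-98270)) = (126 + (-33990 + 0))/((188806 - 1/226) - 133982*(-1/98270)) = (126 - 33990)/(42670155/226 + 2161/1585) = -33864/67632684061/358210 = -33864*358210/67632684061 = -12130423440/67632684061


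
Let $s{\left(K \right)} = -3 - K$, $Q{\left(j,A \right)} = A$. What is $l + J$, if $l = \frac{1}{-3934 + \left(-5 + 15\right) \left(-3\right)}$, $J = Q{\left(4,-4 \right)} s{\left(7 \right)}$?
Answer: $\frac{158559}{3964} \approx 40.0$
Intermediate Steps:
$J = 40$ ($J = - 4 \left(-3 - 7\right) = \left(-4\right) \left(-10\right) = 40$)
$l = - \frac{1}{3964}$ ($l = \frac{1}{-3934 + 10 \left(-3\right)} = \frac{1}{-3934 - 30} = \frac{1}{-3964} = - \frac{1}{3964} \approx -0.00025227$)
$l + J = - \frac{1}{3964} + 40 = \frac{158559}{3964}$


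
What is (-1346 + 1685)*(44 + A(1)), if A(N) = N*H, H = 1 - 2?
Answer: 14577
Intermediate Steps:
H = -1
A(N) = -N (A(N) = N*(-1) = -N)
(-1346 + 1685)*(44 + A(1)) = (-1346 + 1685)*(44 - 1*1) = 339*(44 - 1) = 339*43 = 14577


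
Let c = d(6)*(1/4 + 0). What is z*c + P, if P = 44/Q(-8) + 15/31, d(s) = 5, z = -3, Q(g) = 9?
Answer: 1811/1116 ≈ 1.6228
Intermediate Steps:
c = 5/4 (c = 5*(1/4 + 0) = 5*(1/4) = 5/4 ≈ 1.2500)
P = 1499/279 (P = 44/9 + 15/31 = 1499/279 ≈ 5.3728)
z*c + P = -3*5/4 + 1499/279 = -15/4 + 1499/279 = 1811/1116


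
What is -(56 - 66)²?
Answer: -100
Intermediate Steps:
-(56 - 66)² = -1*(-10)² = -1*100 = -100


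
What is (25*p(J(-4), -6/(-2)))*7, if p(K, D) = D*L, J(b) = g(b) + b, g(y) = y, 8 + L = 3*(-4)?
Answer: -10500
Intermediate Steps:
L = -20 (L = -8 + 3*(-4) = -8 - 12 = -20)
J(b) = 2*b (J(b) = b + b = 2*b)
p(K, D) = -20*D (p(K, D) = D*(-20) = -20*D)
(25*p(J(-4), -6/(-2)))*7 = (25*(-(-120)/(-2)))*7 = (25*(-(-120)*(-1)/2))*7 = (25*(-20*3))*7 = (25*(-60))*7 = -1500*7 = -10500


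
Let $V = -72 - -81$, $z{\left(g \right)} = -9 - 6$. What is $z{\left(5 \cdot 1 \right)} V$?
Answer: $-135$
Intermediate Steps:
$z{\left(g \right)} = -15$
$V = 9$ ($V = -72 + 81 = 9$)
$z{\left(5 \cdot 1 \right)} V = \left(-15\right) 9 = -135$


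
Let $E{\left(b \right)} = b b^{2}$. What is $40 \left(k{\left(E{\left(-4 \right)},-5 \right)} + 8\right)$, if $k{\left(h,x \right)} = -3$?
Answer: $200$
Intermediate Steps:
$E{\left(b \right)} = b^{3}$
$40 \left(k{\left(E{\left(-4 \right)},-5 \right)} + 8\right) = 40 \left(-3 + 8\right) = 40 \cdot 5 = 200$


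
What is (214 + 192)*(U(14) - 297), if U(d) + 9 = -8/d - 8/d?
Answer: -124700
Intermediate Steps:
U(d) = -9 - 16/d (U(d) = -9 + (-8/d - 8/d) = -9 - 16/d)
(214 + 192)*(U(14) - 297) = (214 + 192)*((-9 - 16/14) - 297) = 406*((-9 - 16*1/14) - 297) = 406*((-9 - 8/7) - 297) = 406*(-71/7 - 297) = 406*(-2150/7) = -124700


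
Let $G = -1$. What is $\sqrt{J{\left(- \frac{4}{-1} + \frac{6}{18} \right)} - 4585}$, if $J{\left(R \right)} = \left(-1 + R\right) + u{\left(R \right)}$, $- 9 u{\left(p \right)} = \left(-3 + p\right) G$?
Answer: $\frac{i \sqrt{371103}}{9} \approx 67.687 i$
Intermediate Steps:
$u{\left(p \right)} = - \frac{1}{3} + \frac{p}{9}$ ($u{\left(p \right)} = - \frac{\left(-3 + p\right) \left(-1\right)}{9} = - \frac{3 - p}{9} = - \frac{1}{3} + \frac{p}{9}$)
$J{\left(R \right)} = - \frac{4}{3} + \frac{10 R}{9}$ ($J{\left(R \right)} = \left(-1 + R\right) + \left(- \frac{1}{3} + \frac{R}{9}\right) = - \frac{4}{3} + \frac{10 R}{9}$)
$\sqrt{J{\left(- \frac{4}{-1} + \frac{6}{18} \right)} - 4585} = \sqrt{\left(- \frac{4}{3} + \frac{10 \left(- \frac{4}{-1} + \frac{6}{18}\right)}{9}\right) - 4585} = \sqrt{\left(- \frac{4}{3} + \frac{10 \left(\left(-4\right) \left(-1\right) + 6 \cdot \frac{1}{18}\right)}{9}\right) - 4585} = \sqrt{\left(- \frac{4}{3} + \frac{10 \left(4 + \frac{1}{3}\right)}{9}\right) - 4585} = \sqrt{\left(- \frac{4}{3} + \frac{10}{9} \cdot \frac{13}{3}\right) - 4585} = \sqrt{\left(- \frac{4}{3} + \frac{130}{27}\right) - 4585} = \sqrt{\frac{94}{27} - 4585} = \sqrt{- \frac{123701}{27}} = \frac{i \sqrt{371103}}{9}$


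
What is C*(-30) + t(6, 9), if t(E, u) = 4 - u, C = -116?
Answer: 3475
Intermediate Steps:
C*(-30) + t(6, 9) = -116*(-30) + (4 - 1*9) = 3480 + (4 - 9) = 3480 - 5 = 3475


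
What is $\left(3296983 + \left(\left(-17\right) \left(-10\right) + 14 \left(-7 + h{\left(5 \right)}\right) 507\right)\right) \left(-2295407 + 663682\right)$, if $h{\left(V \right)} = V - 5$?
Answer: $-5298973090575$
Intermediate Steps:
$h{\left(V \right)} = -5 + V$
$\left(3296983 + \left(\left(-17\right) \left(-10\right) + 14 \left(-7 + h{\left(5 \right)}\right) 507\right)\right) \left(-2295407 + 663682\right) = \left(3296983 + \left(\left(-17\right) \left(-10\right) + 14 \left(-7 + \left(-5 + 5\right)\right) 507\right)\right) \left(-2295407 + 663682\right) = \left(3296983 + \left(170 + 14 \left(-7 + 0\right) 507\right)\right) \left(-1631725\right) = \left(3296983 + \left(170 + 14 \left(-7\right) 507\right)\right) \left(-1631725\right) = \left(3296983 + \left(170 - 49686\right)\right) \left(-1631725\right) = \left(3296983 - 49516\right) \left(-1631725\right) = 3247467 \left(-1631725\right) = -5298973090575$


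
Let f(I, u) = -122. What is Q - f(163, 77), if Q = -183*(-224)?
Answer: 41114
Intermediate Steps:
Q = 40992
Q - f(163, 77) = 40992 - 1*(-122) = 40992 + 122 = 41114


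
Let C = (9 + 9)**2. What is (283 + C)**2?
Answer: 368449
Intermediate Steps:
C = 324 (C = 18**2 = 324)
(283 + C)**2 = (283 + 324)**2 = 607**2 = 368449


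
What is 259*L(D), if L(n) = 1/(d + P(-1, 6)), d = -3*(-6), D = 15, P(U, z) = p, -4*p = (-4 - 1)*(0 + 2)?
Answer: 518/41 ≈ 12.634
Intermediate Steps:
p = 5/2 (p = -(-4 - 1)*(0 + 2)/4 = -(-5)*2/4 = -1/4*(-10) = 5/2 ≈ 2.5000)
P(U, z) = 5/2
d = 18
L(n) = 2/41 (L(n) = 1/(18 + 5/2) = 1/(41/2) = 2/41)
259*L(D) = 259*(2/41) = 518/41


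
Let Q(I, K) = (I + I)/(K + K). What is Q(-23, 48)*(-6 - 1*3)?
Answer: 69/16 ≈ 4.3125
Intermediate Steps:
Q(I, K) = I/K (Q(I, K) = (2*I)/((2*K)) = (2*I)*(1/(2*K)) = I/K)
Q(-23, 48)*(-6 - 1*3) = (-23/48)*(-6 - 1*3) = (-23*1/48)*(-6 - 3) = -23/48*(-9) = 69/16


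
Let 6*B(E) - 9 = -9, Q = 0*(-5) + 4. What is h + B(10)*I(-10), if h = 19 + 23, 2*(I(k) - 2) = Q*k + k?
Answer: 42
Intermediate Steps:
Q = 4 (Q = 0 + 4 = 4)
I(k) = 2 + 5*k/2 (I(k) = 2 + (4*k + k)/2 = 2 + (5*k)/2 = 2 + 5*k/2)
h = 42
B(E) = 0 (B(E) = 3/2 + (⅙)*(-9) = 3/2 - 3/2 = 0)
h + B(10)*I(-10) = 42 + 0*(2 + (5/2)*(-10)) = 42 + 0*(2 - 25) = 42 + 0*(-23) = 42 + 0 = 42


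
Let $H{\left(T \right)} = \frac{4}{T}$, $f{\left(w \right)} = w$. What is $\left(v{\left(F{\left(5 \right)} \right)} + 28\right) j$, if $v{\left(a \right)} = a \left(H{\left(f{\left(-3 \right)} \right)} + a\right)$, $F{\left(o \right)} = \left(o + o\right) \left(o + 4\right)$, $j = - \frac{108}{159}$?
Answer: $- \frac{288288}{53} \approx -5439.4$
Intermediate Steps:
$j = - \frac{36}{53}$ ($j = \left(-108\right) \frac{1}{159} = - \frac{36}{53} \approx -0.67924$)
$F{\left(o \right)} = 2 o \left(4 + o\right)$
$v{\left(a \right)} = a \left(- \frac{4}{3} + a\right)$ ($v{\left(a \right)} = a \left(\frac{4}{-3} + a\right) = a \left(4 \left(- \frac{1}{3}\right) + a\right) = a \left(- \frac{4}{3} + a\right)$)
$\left(v{\left(F{\left(5 \right)} \right)} + 28\right) j = \left(\frac{2 \cdot 5 \left(4 + 5\right) \left(-4 + 3 \cdot 2 \cdot 5 \left(4 + 5\right)\right)}{3} + 28\right) \left(- \frac{36}{53}\right) = \left(\frac{2 \cdot 5 \cdot 9 \left(-4 + 3 \cdot 2 \cdot 5 \cdot 9\right)}{3} + 28\right) \left(- \frac{36}{53}\right) = \left(\frac{1}{3} \cdot 90 \left(-4 + 3 \cdot 90\right) + 28\right) \left(- \frac{36}{53}\right) = \left(\frac{1}{3} \cdot 90 \left(-4 + 270\right) + 28\right) \left(- \frac{36}{53}\right) = \left(\frac{1}{3} \cdot 90 \cdot 266 + 28\right) \left(- \frac{36}{53}\right) = \left(7980 + 28\right) \left(- \frac{36}{53}\right) = 8008 \left(- \frac{36}{53}\right) = - \frac{288288}{53}$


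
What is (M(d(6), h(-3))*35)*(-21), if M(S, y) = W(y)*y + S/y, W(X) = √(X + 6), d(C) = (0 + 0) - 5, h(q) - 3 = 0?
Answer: -5390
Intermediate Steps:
h(q) = 3 (h(q) = 3 + 0 = 3)
d(C) = -5 (d(C) = 0 - 5 = -5)
W(X) = √(6 + X)
M(S, y) = S/y + y*√(6 + y) (M(S, y) = √(6 + y)*y + S/y = y*√(6 + y) + S/y = S/y + y*√(6 + y))
(M(d(6), h(-3))*35)*(-21) = ((-5/3 + 3*√(6 + 3))*35)*(-21) = ((-5*⅓ + 3*√9)*35)*(-21) = ((-5/3 + 3*3)*35)*(-21) = ((-5/3 + 9)*35)*(-21) = ((22/3)*35)*(-21) = (770/3)*(-21) = -5390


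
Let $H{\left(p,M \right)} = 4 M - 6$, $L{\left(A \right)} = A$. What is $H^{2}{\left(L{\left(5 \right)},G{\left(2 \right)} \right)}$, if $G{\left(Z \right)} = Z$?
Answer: $4$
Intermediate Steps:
$H{\left(p,M \right)} = -6 + 4 M$
$H^{2}{\left(L{\left(5 \right)},G{\left(2 \right)} \right)} = \left(-6 + 4 \cdot 2\right)^{2} = \left(-6 + 8\right)^{2} = 2^{2} = 4$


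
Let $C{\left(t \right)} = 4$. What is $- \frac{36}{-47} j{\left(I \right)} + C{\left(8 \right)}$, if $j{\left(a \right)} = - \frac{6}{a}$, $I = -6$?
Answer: $\frac{224}{47} \approx 4.766$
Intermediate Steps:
$- \frac{36}{-47} j{\left(I \right)} + C{\left(8 \right)} = - \frac{36}{-47} \left(- \frac{6}{-6}\right) + 4 = \left(-36\right) \left(- \frac{1}{47}\right) \left(\left(-6\right) \left(- \frac{1}{6}\right)\right) + 4 = \frac{36}{47} \cdot 1 + 4 = \frac{36}{47} + 4 = \frac{224}{47}$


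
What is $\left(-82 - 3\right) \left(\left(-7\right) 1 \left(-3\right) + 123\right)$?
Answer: $-12240$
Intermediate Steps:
$\left(-82 - 3\right) \left(\left(-7\right) 1 \left(-3\right) + 123\right) = \left(-82 - 3\right) \left(\left(-7\right) \left(-3\right) + 123\right) = - 85 \left(21 + 123\right) = \left(-85\right) 144 = -12240$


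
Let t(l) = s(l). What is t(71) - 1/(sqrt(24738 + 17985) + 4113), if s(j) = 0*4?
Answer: -457/1874894 + sqrt(4747)/5624682 ≈ -0.00023150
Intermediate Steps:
s(j) = 0
t(l) = 0
t(71) - 1/(sqrt(24738 + 17985) + 4113) = 0 - 1/(sqrt(24738 + 17985) + 4113) = 0 - 1/(sqrt(42723) + 4113) = 0 - 1/(3*sqrt(4747) + 4113) = 0 - 1/(4113 + 3*sqrt(4747)) = -1/(4113 + 3*sqrt(4747))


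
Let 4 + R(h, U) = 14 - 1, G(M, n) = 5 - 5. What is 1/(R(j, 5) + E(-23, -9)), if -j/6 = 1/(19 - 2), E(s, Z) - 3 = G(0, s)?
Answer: 1/12 ≈ 0.083333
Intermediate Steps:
G(M, n) = 0
E(s, Z) = 3 (E(s, Z) = 3 + 0 = 3)
j = -6/17 (j = -6/(19 - 2) = -6/17 ≈ -0.35294)
R(h, U) = 9 (R(h, U) = -4 + (14 - 1) = -4 + 13 = 9)
1/(R(j, 5) + E(-23, -9)) = 1/(9 + 3) = 1/12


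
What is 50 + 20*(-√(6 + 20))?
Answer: 50 - 20*√26 ≈ -51.980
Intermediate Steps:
50 + 20*(-√(6 + 20)) = 50 + 20*(-√26) = 50 - 20*√26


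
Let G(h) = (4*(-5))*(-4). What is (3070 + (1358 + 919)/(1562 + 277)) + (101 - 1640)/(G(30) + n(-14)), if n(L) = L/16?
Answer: 394727407/129343 ≈ 3051.8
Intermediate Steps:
G(h) = 80 (G(h) = -20*(-4) = 80)
n(L) = L/16 (n(L) = L*(1/16) = L/16)
(3070 + (1358 + 919)/(1562 + 277)) + (101 - 1640)/(G(30) + n(-14)) = (3070 + (1358 + 919)/(1562 + 277)) + (101 - 1640)/(80 + (1/16)*(-14)) = (3070 + 2277/1839) - 1539/(80 - 7/8) = (3070 + 2277*(1/1839)) - 1539/633/8 = (3070 + 759/613) - 1539*8/633 = 1882669/613 - 4104/211 = 394727407/129343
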